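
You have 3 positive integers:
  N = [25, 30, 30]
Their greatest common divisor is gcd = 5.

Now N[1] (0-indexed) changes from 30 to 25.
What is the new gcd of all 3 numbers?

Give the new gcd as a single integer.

Numbers: [25, 30, 30], gcd = 5
Change: index 1, 30 -> 25
gcd of the OTHER numbers (without index 1): gcd([25, 30]) = 5
New gcd = gcd(g_others, new_val) = gcd(5, 25) = 5

Answer: 5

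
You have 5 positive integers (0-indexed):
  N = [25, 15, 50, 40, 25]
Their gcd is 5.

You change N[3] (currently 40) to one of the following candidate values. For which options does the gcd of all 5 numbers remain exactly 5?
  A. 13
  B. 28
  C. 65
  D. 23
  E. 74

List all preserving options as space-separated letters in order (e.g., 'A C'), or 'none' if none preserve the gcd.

Answer: C

Derivation:
Old gcd = 5; gcd of others (without N[3]) = 5
New gcd for candidate v: gcd(5, v). Preserves old gcd iff gcd(5, v) = 5.
  Option A: v=13, gcd(5,13)=1 -> changes
  Option B: v=28, gcd(5,28)=1 -> changes
  Option C: v=65, gcd(5,65)=5 -> preserves
  Option D: v=23, gcd(5,23)=1 -> changes
  Option E: v=74, gcd(5,74)=1 -> changes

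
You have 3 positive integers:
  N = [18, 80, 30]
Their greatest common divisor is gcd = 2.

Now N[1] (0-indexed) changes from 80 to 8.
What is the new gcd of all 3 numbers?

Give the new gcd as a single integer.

Numbers: [18, 80, 30], gcd = 2
Change: index 1, 80 -> 8
gcd of the OTHER numbers (without index 1): gcd([18, 30]) = 6
New gcd = gcd(g_others, new_val) = gcd(6, 8) = 2

Answer: 2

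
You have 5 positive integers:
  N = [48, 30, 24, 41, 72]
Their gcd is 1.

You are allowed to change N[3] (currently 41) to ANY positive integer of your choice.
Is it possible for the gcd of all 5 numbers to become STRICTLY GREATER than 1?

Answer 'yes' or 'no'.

Answer: yes

Derivation:
Current gcd = 1
gcd of all OTHER numbers (without N[3]=41): gcd([48, 30, 24, 72]) = 6
The new gcd after any change is gcd(6, new_value).
This can be at most 6.
Since 6 > old gcd 1, the gcd CAN increase (e.g., set N[3] = 6).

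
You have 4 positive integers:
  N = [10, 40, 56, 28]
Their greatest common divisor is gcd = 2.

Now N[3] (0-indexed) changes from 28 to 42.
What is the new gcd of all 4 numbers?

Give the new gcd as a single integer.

Numbers: [10, 40, 56, 28], gcd = 2
Change: index 3, 28 -> 42
gcd of the OTHER numbers (without index 3): gcd([10, 40, 56]) = 2
New gcd = gcd(g_others, new_val) = gcd(2, 42) = 2

Answer: 2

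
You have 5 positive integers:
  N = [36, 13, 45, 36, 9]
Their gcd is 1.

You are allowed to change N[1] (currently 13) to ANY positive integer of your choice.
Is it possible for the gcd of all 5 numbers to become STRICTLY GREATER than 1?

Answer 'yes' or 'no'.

Answer: yes

Derivation:
Current gcd = 1
gcd of all OTHER numbers (without N[1]=13): gcd([36, 45, 36, 9]) = 9
The new gcd after any change is gcd(9, new_value).
This can be at most 9.
Since 9 > old gcd 1, the gcd CAN increase (e.g., set N[1] = 9).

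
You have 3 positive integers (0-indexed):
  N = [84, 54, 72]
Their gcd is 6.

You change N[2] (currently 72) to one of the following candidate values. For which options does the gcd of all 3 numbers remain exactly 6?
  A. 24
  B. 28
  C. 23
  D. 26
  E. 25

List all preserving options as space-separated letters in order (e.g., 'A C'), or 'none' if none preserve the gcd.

Old gcd = 6; gcd of others (without N[2]) = 6
New gcd for candidate v: gcd(6, v). Preserves old gcd iff gcd(6, v) = 6.
  Option A: v=24, gcd(6,24)=6 -> preserves
  Option B: v=28, gcd(6,28)=2 -> changes
  Option C: v=23, gcd(6,23)=1 -> changes
  Option D: v=26, gcd(6,26)=2 -> changes
  Option E: v=25, gcd(6,25)=1 -> changes

Answer: A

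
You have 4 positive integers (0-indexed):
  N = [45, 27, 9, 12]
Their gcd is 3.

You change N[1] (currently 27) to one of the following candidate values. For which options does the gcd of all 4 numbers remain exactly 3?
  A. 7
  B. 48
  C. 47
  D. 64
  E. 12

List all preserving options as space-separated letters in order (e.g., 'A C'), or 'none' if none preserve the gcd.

Answer: B E

Derivation:
Old gcd = 3; gcd of others (without N[1]) = 3
New gcd for candidate v: gcd(3, v). Preserves old gcd iff gcd(3, v) = 3.
  Option A: v=7, gcd(3,7)=1 -> changes
  Option B: v=48, gcd(3,48)=3 -> preserves
  Option C: v=47, gcd(3,47)=1 -> changes
  Option D: v=64, gcd(3,64)=1 -> changes
  Option E: v=12, gcd(3,12)=3 -> preserves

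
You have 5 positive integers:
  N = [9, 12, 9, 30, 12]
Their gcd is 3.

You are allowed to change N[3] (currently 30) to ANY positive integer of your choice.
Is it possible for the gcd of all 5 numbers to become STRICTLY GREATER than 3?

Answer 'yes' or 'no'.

Current gcd = 3
gcd of all OTHER numbers (without N[3]=30): gcd([9, 12, 9, 12]) = 3
The new gcd after any change is gcd(3, new_value).
This can be at most 3.
Since 3 = old gcd 3, the gcd can only stay the same or decrease.

Answer: no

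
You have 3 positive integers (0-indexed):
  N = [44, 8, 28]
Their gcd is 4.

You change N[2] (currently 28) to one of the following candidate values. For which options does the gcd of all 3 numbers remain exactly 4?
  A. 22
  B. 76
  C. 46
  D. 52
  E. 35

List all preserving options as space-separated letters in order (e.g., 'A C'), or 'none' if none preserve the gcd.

Answer: B D

Derivation:
Old gcd = 4; gcd of others (without N[2]) = 4
New gcd for candidate v: gcd(4, v). Preserves old gcd iff gcd(4, v) = 4.
  Option A: v=22, gcd(4,22)=2 -> changes
  Option B: v=76, gcd(4,76)=4 -> preserves
  Option C: v=46, gcd(4,46)=2 -> changes
  Option D: v=52, gcd(4,52)=4 -> preserves
  Option E: v=35, gcd(4,35)=1 -> changes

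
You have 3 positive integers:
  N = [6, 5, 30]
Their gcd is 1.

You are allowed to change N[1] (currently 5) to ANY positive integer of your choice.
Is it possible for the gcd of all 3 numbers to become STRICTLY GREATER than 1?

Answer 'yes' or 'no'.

Answer: yes

Derivation:
Current gcd = 1
gcd of all OTHER numbers (without N[1]=5): gcd([6, 30]) = 6
The new gcd after any change is gcd(6, new_value).
This can be at most 6.
Since 6 > old gcd 1, the gcd CAN increase (e.g., set N[1] = 6).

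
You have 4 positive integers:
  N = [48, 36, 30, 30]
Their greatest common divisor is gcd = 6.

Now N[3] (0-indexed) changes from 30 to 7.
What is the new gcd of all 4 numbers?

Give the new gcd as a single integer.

Numbers: [48, 36, 30, 30], gcd = 6
Change: index 3, 30 -> 7
gcd of the OTHER numbers (without index 3): gcd([48, 36, 30]) = 6
New gcd = gcd(g_others, new_val) = gcd(6, 7) = 1

Answer: 1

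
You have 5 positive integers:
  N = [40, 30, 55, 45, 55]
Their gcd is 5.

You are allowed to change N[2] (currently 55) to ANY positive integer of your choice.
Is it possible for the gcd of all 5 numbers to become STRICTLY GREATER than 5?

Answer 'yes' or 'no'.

Current gcd = 5
gcd of all OTHER numbers (without N[2]=55): gcd([40, 30, 45, 55]) = 5
The new gcd after any change is gcd(5, new_value).
This can be at most 5.
Since 5 = old gcd 5, the gcd can only stay the same or decrease.

Answer: no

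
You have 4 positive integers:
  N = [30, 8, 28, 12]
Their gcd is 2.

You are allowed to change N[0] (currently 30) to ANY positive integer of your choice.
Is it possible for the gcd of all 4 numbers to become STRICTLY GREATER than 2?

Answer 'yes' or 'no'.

Current gcd = 2
gcd of all OTHER numbers (without N[0]=30): gcd([8, 28, 12]) = 4
The new gcd after any change is gcd(4, new_value).
This can be at most 4.
Since 4 > old gcd 2, the gcd CAN increase (e.g., set N[0] = 4).

Answer: yes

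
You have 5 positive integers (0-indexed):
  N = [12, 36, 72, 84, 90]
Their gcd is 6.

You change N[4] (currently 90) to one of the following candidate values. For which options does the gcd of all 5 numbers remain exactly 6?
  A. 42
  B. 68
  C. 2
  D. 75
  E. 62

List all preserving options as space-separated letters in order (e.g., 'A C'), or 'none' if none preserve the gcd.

Answer: A

Derivation:
Old gcd = 6; gcd of others (without N[4]) = 12
New gcd for candidate v: gcd(12, v). Preserves old gcd iff gcd(12, v) = 6.
  Option A: v=42, gcd(12,42)=6 -> preserves
  Option B: v=68, gcd(12,68)=4 -> changes
  Option C: v=2, gcd(12,2)=2 -> changes
  Option D: v=75, gcd(12,75)=3 -> changes
  Option E: v=62, gcd(12,62)=2 -> changes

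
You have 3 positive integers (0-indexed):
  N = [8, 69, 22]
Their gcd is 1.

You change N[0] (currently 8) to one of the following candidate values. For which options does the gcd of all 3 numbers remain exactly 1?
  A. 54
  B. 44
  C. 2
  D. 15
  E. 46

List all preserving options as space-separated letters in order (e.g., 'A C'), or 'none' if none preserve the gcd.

Answer: A B C D E

Derivation:
Old gcd = 1; gcd of others (without N[0]) = 1
New gcd for candidate v: gcd(1, v). Preserves old gcd iff gcd(1, v) = 1.
  Option A: v=54, gcd(1,54)=1 -> preserves
  Option B: v=44, gcd(1,44)=1 -> preserves
  Option C: v=2, gcd(1,2)=1 -> preserves
  Option D: v=15, gcd(1,15)=1 -> preserves
  Option E: v=46, gcd(1,46)=1 -> preserves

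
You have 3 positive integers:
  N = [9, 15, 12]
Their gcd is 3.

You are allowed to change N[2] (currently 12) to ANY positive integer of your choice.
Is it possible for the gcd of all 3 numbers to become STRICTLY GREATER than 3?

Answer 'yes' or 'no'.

Answer: no

Derivation:
Current gcd = 3
gcd of all OTHER numbers (without N[2]=12): gcd([9, 15]) = 3
The new gcd after any change is gcd(3, new_value).
This can be at most 3.
Since 3 = old gcd 3, the gcd can only stay the same or decrease.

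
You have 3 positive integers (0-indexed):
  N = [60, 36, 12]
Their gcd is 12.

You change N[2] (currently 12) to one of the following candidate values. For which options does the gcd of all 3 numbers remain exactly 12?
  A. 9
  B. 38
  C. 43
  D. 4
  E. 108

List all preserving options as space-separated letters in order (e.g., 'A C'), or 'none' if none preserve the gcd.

Old gcd = 12; gcd of others (without N[2]) = 12
New gcd for candidate v: gcd(12, v). Preserves old gcd iff gcd(12, v) = 12.
  Option A: v=9, gcd(12,9)=3 -> changes
  Option B: v=38, gcd(12,38)=2 -> changes
  Option C: v=43, gcd(12,43)=1 -> changes
  Option D: v=4, gcd(12,4)=4 -> changes
  Option E: v=108, gcd(12,108)=12 -> preserves

Answer: E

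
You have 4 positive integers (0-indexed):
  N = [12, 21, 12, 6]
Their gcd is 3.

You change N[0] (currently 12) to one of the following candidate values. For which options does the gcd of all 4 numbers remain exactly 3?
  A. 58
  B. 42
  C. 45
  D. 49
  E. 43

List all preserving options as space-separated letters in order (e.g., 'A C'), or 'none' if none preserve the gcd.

Answer: B C

Derivation:
Old gcd = 3; gcd of others (without N[0]) = 3
New gcd for candidate v: gcd(3, v). Preserves old gcd iff gcd(3, v) = 3.
  Option A: v=58, gcd(3,58)=1 -> changes
  Option B: v=42, gcd(3,42)=3 -> preserves
  Option C: v=45, gcd(3,45)=3 -> preserves
  Option D: v=49, gcd(3,49)=1 -> changes
  Option E: v=43, gcd(3,43)=1 -> changes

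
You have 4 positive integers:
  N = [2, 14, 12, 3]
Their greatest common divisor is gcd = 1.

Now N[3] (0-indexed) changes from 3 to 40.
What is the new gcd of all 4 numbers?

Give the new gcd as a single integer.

Numbers: [2, 14, 12, 3], gcd = 1
Change: index 3, 3 -> 40
gcd of the OTHER numbers (without index 3): gcd([2, 14, 12]) = 2
New gcd = gcd(g_others, new_val) = gcd(2, 40) = 2

Answer: 2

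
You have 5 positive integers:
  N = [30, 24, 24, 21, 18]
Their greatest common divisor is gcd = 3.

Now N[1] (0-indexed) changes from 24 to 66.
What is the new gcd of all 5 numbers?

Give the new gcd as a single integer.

Numbers: [30, 24, 24, 21, 18], gcd = 3
Change: index 1, 24 -> 66
gcd of the OTHER numbers (without index 1): gcd([30, 24, 21, 18]) = 3
New gcd = gcd(g_others, new_val) = gcd(3, 66) = 3

Answer: 3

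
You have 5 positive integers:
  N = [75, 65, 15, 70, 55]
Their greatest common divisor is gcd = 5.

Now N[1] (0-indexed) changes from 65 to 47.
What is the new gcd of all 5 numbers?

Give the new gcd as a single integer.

Numbers: [75, 65, 15, 70, 55], gcd = 5
Change: index 1, 65 -> 47
gcd of the OTHER numbers (without index 1): gcd([75, 15, 70, 55]) = 5
New gcd = gcd(g_others, new_val) = gcd(5, 47) = 1

Answer: 1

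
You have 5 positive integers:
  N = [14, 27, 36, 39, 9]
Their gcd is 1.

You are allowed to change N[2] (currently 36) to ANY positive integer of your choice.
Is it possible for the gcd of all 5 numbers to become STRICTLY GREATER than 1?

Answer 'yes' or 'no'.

Answer: no

Derivation:
Current gcd = 1
gcd of all OTHER numbers (without N[2]=36): gcd([14, 27, 39, 9]) = 1
The new gcd after any change is gcd(1, new_value).
This can be at most 1.
Since 1 = old gcd 1, the gcd can only stay the same or decrease.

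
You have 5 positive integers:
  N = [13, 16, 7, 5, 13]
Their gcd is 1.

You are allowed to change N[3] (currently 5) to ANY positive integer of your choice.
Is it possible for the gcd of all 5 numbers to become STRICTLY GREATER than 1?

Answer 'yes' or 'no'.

Current gcd = 1
gcd of all OTHER numbers (without N[3]=5): gcd([13, 16, 7, 13]) = 1
The new gcd after any change is gcd(1, new_value).
This can be at most 1.
Since 1 = old gcd 1, the gcd can only stay the same or decrease.

Answer: no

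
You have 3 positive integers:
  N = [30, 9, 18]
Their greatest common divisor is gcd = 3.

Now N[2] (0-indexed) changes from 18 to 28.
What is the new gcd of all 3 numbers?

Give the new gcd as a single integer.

Numbers: [30, 9, 18], gcd = 3
Change: index 2, 18 -> 28
gcd of the OTHER numbers (without index 2): gcd([30, 9]) = 3
New gcd = gcd(g_others, new_val) = gcd(3, 28) = 1

Answer: 1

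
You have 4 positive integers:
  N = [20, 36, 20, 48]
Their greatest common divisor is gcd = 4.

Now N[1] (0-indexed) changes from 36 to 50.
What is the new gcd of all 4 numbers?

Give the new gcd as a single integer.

Numbers: [20, 36, 20, 48], gcd = 4
Change: index 1, 36 -> 50
gcd of the OTHER numbers (without index 1): gcd([20, 20, 48]) = 4
New gcd = gcd(g_others, new_val) = gcd(4, 50) = 2

Answer: 2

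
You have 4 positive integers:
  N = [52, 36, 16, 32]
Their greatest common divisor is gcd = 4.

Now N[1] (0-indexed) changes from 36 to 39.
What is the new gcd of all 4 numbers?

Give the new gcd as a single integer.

Answer: 1

Derivation:
Numbers: [52, 36, 16, 32], gcd = 4
Change: index 1, 36 -> 39
gcd of the OTHER numbers (without index 1): gcd([52, 16, 32]) = 4
New gcd = gcd(g_others, new_val) = gcd(4, 39) = 1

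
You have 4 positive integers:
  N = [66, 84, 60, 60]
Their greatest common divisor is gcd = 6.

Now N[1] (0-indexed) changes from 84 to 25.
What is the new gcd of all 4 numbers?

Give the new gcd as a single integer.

Numbers: [66, 84, 60, 60], gcd = 6
Change: index 1, 84 -> 25
gcd of the OTHER numbers (without index 1): gcd([66, 60, 60]) = 6
New gcd = gcd(g_others, new_val) = gcd(6, 25) = 1

Answer: 1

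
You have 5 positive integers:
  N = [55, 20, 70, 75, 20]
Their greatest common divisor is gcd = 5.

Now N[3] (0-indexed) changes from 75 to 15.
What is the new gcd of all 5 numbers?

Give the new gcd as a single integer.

Numbers: [55, 20, 70, 75, 20], gcd = 5
Change: index 3, 75 -> 15
gcd of the OTHER numbers (without index 3): gcd([55, 20, 70, 20]) = 5
New gcd = gcd(g_others, new_val) = gcd(5, 15) = 5

Answer: 5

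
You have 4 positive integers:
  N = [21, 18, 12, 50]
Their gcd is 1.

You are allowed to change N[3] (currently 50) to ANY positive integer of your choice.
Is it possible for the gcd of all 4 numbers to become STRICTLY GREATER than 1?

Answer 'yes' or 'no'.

Answer: yes

Derivation:
Current gcd = 1
gcd of all OTHER numbers (without N[3]=50): gcd([21, 18, 12]) = 3
The new gcd after any change is gcd(3, new_value).
This can be at most 3.
Since 3 > old gcd 1, the gcd CAN increase (e.g., set N[3] = 3).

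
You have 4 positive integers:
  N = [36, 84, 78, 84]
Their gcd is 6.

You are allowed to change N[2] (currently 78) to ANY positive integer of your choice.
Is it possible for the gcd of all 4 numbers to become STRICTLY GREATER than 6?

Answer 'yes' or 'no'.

Answer: yes

Derivation:
Current gcd = 6
gcd of all OTHER numbers (without N[2]=78): gcd([36, 84, 84]) = 12
The new gcd after any change is gcd(12, new_value).
This can be at most 12.
Since 12 > old gcd 6, the gcd CAN increase (e.g., set N[2] = 12).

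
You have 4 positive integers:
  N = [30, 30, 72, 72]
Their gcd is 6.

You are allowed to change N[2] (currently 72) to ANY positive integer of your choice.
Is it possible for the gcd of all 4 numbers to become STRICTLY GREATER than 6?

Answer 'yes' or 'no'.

Current gcd = 6
gcd of all OTHER numbers (without N[2]=72): gcd([30, 30, 72]) = 6
The new gcd after any change is gcd(6, new_value).
This can be at most 6.
Since 6 = old gcd 6, the gcd can only stay the same or decrease.

Answer: no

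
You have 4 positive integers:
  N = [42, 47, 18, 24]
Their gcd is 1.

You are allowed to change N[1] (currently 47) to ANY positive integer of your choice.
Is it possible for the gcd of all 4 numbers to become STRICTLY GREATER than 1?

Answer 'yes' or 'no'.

Current gcd = 1
gcd of all OTHER numbers (without N[1]=47): gcd([42, 18, 24]) = 6
The new gcd after any change is gcd(6, new_value).
This can be at most 6.
Since 6 > old gcd 1, the gcd CAN increase (e.g., set N[1] = 6).

Answer: yes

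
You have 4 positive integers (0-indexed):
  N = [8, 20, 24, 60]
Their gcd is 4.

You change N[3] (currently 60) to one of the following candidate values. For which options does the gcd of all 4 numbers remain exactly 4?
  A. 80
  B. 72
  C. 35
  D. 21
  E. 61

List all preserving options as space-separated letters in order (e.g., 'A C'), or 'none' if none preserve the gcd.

Answer: A B

Derivation:
Old gcd = 4; gcd of others (without N[3]) = 4
New gcd for candidate v: gcd(4, v). Preserves old gcd iff gcd(4, v) = 4.
  Option A: v=80, gcd(4,80)=4 -> preserves
  Option B: v=72, gcd(4,72)=4 -> preserves
  Option C: v=35, gcd(4,35)=1 -> changes
  Option D: v=21, gcd(4,21)=1 -> changes
  Option E: v=61, gcd(4,61)=1 -> changes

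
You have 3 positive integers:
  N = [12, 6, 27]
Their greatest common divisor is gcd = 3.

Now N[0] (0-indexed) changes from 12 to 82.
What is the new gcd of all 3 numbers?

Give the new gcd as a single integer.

Numbers: [12, 6, 27], gcd = 3
Change: index 0, 12 -> 82
gcd of the OTHER numbers (without index 0): gcd([6, 27]) = 3
New gcd = gcd(g_others, new_val) = gcd(3, 82) = 1

Answer: 1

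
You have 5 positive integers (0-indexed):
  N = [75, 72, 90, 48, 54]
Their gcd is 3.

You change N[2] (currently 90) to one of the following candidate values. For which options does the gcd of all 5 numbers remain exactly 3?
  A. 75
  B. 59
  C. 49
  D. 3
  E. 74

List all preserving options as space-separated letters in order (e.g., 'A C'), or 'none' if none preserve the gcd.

Old gcd = 3; gcd of others (without N[2]) = 3
New gcd for candidate v: gcd(3, v). Preserves old gcd iff gcd(3, v) = 3.
  Option A: v=75, gcd(3,75)=3 -> preserves
  Option B: v=59, gcd(3,59)=1 -> changes
  Option C: v=49, gcd(3,49)=1 -> changes
  Option D: v=3, gcd(3,3)=3 -> preserves
  Option E: v=74, gcd(3,74)=1 -> changes

Answer: A D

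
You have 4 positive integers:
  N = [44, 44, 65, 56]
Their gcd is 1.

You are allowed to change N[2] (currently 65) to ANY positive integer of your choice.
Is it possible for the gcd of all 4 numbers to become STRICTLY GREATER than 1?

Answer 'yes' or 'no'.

Current gcd = 1
gcd of all OTHER numbers (without N[2]=65): gcd([44, 44, 56]) = 4
The new gcd after any change is gcd(4, new_value).
This can be at most 4.
Since 4 > old gcd 1, the gcd CAN increase (e.g., set N[2] = 4).

Answer: yes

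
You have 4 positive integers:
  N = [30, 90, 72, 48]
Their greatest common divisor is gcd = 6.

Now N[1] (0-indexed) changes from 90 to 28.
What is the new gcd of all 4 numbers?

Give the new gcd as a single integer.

Numbers: [30, 90, 72, 48], gcd = 6
Change: index 1, 90 -> 28
gcd of the OTHER numbers (without index 1): gcd([30, 72, 48]) = 6
New gcd = gcd(g_others, new_val) = gcd(6, 28) = 2

Answer: 2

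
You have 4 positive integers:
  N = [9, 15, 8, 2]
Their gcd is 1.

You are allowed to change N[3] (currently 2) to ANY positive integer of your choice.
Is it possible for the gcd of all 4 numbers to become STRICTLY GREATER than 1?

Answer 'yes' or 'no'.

Answer: no

Derivation:
Current gcd = 1
gcd of all OTHER numbers (without N[3]=2): gcd([9, 15, 8]) = 1
The new gcd after any change is gcd(1, new_value).
This can be at most 1.
Since 1 = old gcd 1, the gcd can only stay the same or decrease.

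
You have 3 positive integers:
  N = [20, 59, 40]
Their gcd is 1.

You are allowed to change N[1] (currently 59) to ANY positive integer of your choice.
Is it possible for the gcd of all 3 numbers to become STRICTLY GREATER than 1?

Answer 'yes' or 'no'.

Answer: yes

Derivation:
Current gcd = 1
gcd of all OTHER numbers (without N[1]=59): gcd([20, 40]) = 20
The new gcd after any change is gcd(20, new_value).
This can be at most 20.
Since 20 > old gcd 1, the gcd CAN increase (e.g., set N[1] = 20).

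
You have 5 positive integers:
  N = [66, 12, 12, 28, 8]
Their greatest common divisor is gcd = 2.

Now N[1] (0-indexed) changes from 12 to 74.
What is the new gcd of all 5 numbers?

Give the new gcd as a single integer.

Answer: 2

Derivation:
Numbers: [66, 12, 12, 28, 8], gcd = 2
Change: index 1, 12 -> 74
gcd of the OTHER numbers (without index 1): gcd([66, 12, 28, 8]) = 2
New gcd = gcd(g_others, new_val) = gcd(2, 74) = 2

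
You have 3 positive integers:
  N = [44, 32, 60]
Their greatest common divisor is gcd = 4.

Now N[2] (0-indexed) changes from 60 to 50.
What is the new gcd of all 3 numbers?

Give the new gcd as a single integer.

Answer: 2

Derivation:
Numbers: [44, 32, 60], gcd = 4
Change: index 2, 60 -> 50
gcd of the OTHER numbers (without index 2): gcd([44, 32]) = 4
New gcd = gcd(g_others, new_val) = gcd(4, 50) = 2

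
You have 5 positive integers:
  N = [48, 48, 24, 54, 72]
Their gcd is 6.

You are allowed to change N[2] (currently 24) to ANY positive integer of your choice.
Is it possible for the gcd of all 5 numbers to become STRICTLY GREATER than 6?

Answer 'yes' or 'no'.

Current gcd = 6
gcd of all OTHER numbers (without N[2]=24): gcd([48, 48, 54, 72]) = 6
The new gcd after any change is gcd(6, new_value).
This can be at most 6.
Since 6 = old gcd 6, the gcd can only stay the same or decrease.

Answer: no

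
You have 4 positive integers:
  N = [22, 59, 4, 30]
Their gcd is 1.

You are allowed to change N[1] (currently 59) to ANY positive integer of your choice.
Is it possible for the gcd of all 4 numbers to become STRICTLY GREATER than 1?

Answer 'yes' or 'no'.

Current gcd = 1
gcd of all OTHER numbers (without N[1]=59): gcd([22, 4, 30]) = 2
The new gcd after any change is gcd(2, new_value).
This can be at most 2.
Since 2 > old gcd 1, the gcd CAN increase (e.g., set N[1] = 2).

Answer: yes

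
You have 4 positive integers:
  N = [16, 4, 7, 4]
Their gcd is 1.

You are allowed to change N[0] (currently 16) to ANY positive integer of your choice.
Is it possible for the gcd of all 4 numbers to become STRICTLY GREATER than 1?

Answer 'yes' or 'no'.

Answer: no

Derivation:
Current gcd = 1
gcd of all OTHER numbers (without N[0]=16): gcd([4, 7, 4]) = 1
The new gcd after any change is gcd(1, new_value).
This can be at most 1.
Since 1 = old gcd 1, the gcd can only stay the same or decrease.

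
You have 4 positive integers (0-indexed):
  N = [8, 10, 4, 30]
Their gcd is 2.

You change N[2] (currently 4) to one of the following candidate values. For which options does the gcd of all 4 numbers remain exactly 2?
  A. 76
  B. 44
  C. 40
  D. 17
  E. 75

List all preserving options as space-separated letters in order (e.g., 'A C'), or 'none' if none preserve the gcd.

Old gcd = 2; gcd of others (without N[2]) = 2
New gcd for candidate v: gcd(2, v). Preserves old gcd iff gcd(2, v) = 2.
  Option A: v=76, gcd(2,76)=2 -> preserves
  Option B: v=44, gcd(2,44)=2 -> preserves
  Option C: v=40, gcd(2,40)=2 -> preserves
  Option D: v=17, gcd(2,17)=1 -> changes
  Option E: v=75, gcd(2,75)=1 -> changes

Answer: A B C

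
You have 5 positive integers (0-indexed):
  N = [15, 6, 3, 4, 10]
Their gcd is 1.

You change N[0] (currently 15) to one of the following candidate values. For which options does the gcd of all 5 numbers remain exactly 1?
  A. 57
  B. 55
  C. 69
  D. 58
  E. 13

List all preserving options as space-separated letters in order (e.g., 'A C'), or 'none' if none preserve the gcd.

Answer: A B C D E

Derivation:
Old gcd = 1; gcd of others (without N[0]) = 1
New gcd for candidate v: gcd(1, v). Preserves old gcd iff gcd(1, v) = 1.
  Option A: v=57, gcd(1,57)=1 -> preserves
  Option B: v=55, gcd(1,55)=1 -> preserves
  Option C: v=69, gcd(1,69)=1 -> preserves
  Option D: v=58, gcd(1,58)=1 -> preserves
  Option E: v=13, gcd(1,13)=1 -> preserves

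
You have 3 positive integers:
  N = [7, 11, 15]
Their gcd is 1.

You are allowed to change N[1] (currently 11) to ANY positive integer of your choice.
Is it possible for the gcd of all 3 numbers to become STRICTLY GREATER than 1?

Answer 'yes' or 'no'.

Current gcd = 1
gcd of all OTHER numbers (without N[1]=11): gcd([7, 15]) = 1
The new gcd after any change is gcd(1, new_value).
This can be at most 1.
Since 1 = old gcd 1, the gcd can only stay the same or decrease.

Answer: no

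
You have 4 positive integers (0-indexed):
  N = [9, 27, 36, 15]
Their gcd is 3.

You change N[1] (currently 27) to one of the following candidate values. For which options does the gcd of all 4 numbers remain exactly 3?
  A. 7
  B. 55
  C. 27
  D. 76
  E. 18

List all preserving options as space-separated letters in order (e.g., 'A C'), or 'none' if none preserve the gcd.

Old gcd = 3; gcd of others (without N[1]) = 3
New gcd for candidate v: gcd(3, v). Preserves old gcd iff gcd(3, v) = 3.
  Option A: v=7, gcd(3,7)=1 -> changes
  Option B: v=55, gcd(3,55)=1 -> changes
  Option C: v=27, gcd(3,27)=3 -> preserves
  Option D: v=76, gcd(3,76)=1 -> changes
  Option E: v=18, gcd(3,18)=3 -> preserves

Answer: C E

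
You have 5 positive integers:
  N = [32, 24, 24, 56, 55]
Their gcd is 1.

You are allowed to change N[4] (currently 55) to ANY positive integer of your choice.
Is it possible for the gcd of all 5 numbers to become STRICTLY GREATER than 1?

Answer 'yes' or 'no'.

Current gcd = 1
gcd of all OTHER numbers (without N[4]=55): gcd([32, 24, 24, 56]) = 8
The new gcd after any change is gcd(8, new_value).
This can be at most 8.
Since 8 > old gcd 1, the gcd CAN increase (e.g., set N[4] = 8).

Answer: yes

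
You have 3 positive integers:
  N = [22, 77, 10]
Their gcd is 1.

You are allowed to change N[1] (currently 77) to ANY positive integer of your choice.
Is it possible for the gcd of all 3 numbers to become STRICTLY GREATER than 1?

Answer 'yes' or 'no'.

Current gcd = 1
gcd of all OTHER numbers (without N[1]=77): gcd([22, 10]) = 2
The new gcd after any change is gcd(2, new_value).
This can be at most 2.
Since 2 > old gcd 1, the gcd CAN increase (e.g., set N[1] = 2).

Answer: yes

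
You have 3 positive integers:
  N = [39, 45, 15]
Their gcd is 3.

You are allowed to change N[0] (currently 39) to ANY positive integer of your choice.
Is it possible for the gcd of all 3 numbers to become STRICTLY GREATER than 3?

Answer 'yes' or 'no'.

Current gcd = 3
gcd of all OTHER numbers (without N[0]=39): gcd([45, 15]) = 15
The new gcd after any change is gcd(15, new_value).
This can be at most 15.
Since 15 > old gcd 3, the gcd CAN increase (e.g., set N[0] = 15).

Answer: yes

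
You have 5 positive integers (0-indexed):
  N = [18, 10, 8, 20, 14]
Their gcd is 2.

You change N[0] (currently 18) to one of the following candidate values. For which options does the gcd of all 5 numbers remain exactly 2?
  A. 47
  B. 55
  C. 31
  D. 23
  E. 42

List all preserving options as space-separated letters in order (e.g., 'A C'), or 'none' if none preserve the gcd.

Answer: E

Derivation:
Old gcd = 2; gcd of others (without N[0]) = 2
New gcd for candidate v: gcd(2, v). Preserves old gcd iff gcd(2, v) = 2.
  Option A: v=47, gcd(2,47)=1 -> changes
  Option B: v=55, gcd(2,55)=1 -> changes
  Option C: v=31, gcd(2,31)=1 -> changes
  Option D: v=23, gcd(2,23)=1 -> changes
  Option E: v=42, gcd(2,42)=2 -> preserves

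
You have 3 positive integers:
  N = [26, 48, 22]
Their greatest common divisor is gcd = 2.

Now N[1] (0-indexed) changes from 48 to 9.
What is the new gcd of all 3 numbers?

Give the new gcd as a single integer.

Answer: 1

Derivation:
Numbers: [26, 48, 22], gcd = 2
Change: index 1, 48 -> 9
gcd of the OTHER numbers (without index 1): gcd([26, 22]) = 2
New gcd = gcd(g_others, new_val) = gcd(2, 9) = 1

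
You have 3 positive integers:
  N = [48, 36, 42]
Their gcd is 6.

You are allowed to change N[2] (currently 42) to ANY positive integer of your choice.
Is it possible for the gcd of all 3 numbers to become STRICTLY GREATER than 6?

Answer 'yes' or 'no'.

Answer: yes

Derivation:
Current gcd = 6
gcd of all OTHER numbers (without N[2]=42): gcd([48, 36]) = 12
The new gcd after any change is gcd(12, new_value).
This can be at most 12.
Since 12 > old gcd 6, the gcd CAN increase (e.g., set N[2] = 12).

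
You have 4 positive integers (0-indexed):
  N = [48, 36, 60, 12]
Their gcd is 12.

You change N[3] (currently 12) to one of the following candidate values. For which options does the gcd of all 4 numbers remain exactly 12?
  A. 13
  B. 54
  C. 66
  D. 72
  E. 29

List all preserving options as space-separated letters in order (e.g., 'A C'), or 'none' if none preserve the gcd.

Old gcd = 12; gcd of others (without N[3]) = 12
New gcd for candidate v: gcd(12, v). Preserves old gcd iff gcd(12, v) = 12.
  Option A: v=13, gcd(12,13)=1 -> changes
  Option B: v=54, gcd(12,54)=6 -> changes
  Option C: v=66, gcd(12,66)=6 -> changes
  Option D: v=72, gcd(12,72)=12 -> preserves
  Option E: v=29, gcd(12,29)=1 -> changes

Answer: D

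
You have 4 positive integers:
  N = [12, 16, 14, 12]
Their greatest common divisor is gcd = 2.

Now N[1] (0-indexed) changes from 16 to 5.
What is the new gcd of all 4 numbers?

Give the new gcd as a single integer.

Answer: 1

Derivation:
Numbers: [12, 16, 14, 12], gcd = 2
Change: index 1, 16 -> 5
gcd of the OTHER numbers (without index 1): gcd([12, 14, 12]) = 2
New gcd = gcd(g_others, new_val) = gcd(2, 5) = 1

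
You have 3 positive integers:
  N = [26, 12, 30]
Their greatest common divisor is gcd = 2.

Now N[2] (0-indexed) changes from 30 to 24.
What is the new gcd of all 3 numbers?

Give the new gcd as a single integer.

Answer: 2

Derivation:
Numbers: [26, 12, 30], gcd = 2
Change: index 2, 30 -> 24
gcd of the OTHER numbers (without index 2): gcd([26, 12]) = 2
New gcd = gcd(g_others, new_val) = gcd(2, 24) = 2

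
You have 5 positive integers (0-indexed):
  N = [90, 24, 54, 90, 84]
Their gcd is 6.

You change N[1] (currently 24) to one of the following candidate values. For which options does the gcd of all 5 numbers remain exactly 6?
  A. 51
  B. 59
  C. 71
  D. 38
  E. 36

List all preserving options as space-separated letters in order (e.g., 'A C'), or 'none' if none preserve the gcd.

Old gcd = 6; gcd of others (without N[1]) = 6
New gcd for candidate v: gcd(6, v). Preserves old gcd iff gcd(6, v) = 6.
  Option A: v=51, gcd(6,51)=3 -> changes
  Option B: v=59, gcd(6,59)=1 -> changes
  Option C: v=71, gcd(6,71)=1 -> changes
  Option D: v=38, gcd(6,38)=2 -> changes
  Option E: v=36, gcd(6,36)=6 -> preserves

Answer: E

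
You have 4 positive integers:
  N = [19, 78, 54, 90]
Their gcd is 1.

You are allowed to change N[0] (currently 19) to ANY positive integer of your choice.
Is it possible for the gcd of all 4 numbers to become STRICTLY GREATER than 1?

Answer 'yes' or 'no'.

Current gcd = 1
gcd of all OTHER numbers (without N[0]=19): gcd([78, 54, 90]) = 6
The new gcd after any change is gcd(6, new_value).
This can be at most 6.
Since 6 > old gcd 1, the gcd CAN increase (e.g., set N[0] = 6).

Answer: yes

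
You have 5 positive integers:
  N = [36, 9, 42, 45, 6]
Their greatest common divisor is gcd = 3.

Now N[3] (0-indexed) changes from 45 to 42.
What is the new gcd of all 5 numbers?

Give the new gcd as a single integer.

Answer: 3

Derivation:
Numbers: [36, 9, 42, 45, 6], gcd = 3
Change: index 3, 45 -> 42
gcd of the OTHER numbers (without index 3): gcd([36, 9, 42, 6]) = 3
New gcd = gcd(g_others, new_val) = gcd(3, 42) = 3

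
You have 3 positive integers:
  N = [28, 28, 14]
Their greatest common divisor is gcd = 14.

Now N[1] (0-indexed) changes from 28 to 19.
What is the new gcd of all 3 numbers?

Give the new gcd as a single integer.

Answer: 1

Derivation:
Numbers: [28, 28, 14], gcd = 14
Change: index 1, 28 -> 19
gcd of the OTHER numbers (without index 1): gcd([28, 14]) = 14
New gcd = gcd(g_others, new_val) = gcd(14, 19) = 1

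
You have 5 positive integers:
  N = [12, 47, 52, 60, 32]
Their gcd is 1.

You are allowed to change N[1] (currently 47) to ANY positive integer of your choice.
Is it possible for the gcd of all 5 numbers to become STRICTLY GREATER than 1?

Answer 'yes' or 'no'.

Answer: yes

Derivation:
Current gcd = 1
gcd of all OTHER numbers (without N[1]=47): gcd([12, 52, 60, 32]) = 4
The new gcd after any change is gcd(4, new_value).
This can be at most 4.
Since 4 > old gcd 1, the gcd CAN increase (e.g., set N[1] = 4).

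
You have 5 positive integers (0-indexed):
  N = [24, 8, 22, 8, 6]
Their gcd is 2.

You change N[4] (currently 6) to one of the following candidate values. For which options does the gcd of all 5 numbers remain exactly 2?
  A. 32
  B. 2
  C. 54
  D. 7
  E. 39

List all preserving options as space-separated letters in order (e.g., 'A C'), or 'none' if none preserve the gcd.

Answer: A B C

Derivation:
Old gcd = 2; gcd of others (without N[4]) = 2
New gcd for candidate v: gcd(2, v). Preserves old gcd iff gcd(2, v) = 2.
  Option A: v=32, gcd(2,32)=2 -> preserves
  Option B: v=2, gcd(2,2)=2 -> preserves
  Option C: v=54, gcd(2,54)=2 -> preserves
  Option D: v=7, gcd(2,7)=1 -> changes
  Option E: v=39, gcd(2,39)=1 -> changes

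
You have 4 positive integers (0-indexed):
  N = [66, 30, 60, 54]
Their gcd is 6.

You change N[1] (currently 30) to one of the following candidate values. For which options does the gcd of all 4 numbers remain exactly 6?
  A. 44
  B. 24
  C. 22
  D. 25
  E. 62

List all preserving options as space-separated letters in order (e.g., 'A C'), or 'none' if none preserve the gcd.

Old gcd = 6; gcd of others (without N[1]) = 6
New gcd for candidate v: gcd(6, v). Preserves old gcd iff gcd(6, v) = 6.
  Option A: v=44, gcd(6,44)=2 -> changes
  Option B: v=24, gcd(6,24)=6 -> preserves
  Option C: v=22, gcd(6,22)=2 -> changes
  Option D: v=25, gcd(6,25)=1 -> changes
  Option E: v=62, gcd(6,62)=2 -> changes

Answer: B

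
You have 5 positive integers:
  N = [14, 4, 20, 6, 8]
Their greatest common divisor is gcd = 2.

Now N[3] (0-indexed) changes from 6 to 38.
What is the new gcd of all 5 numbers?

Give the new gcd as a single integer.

Numbers: [14, 4, 20, 6, 8], gcd = 2
Change: index 3, 6 -> 38
gcd of the OTHER numbers (without index 3): gcd([14, 4, 20, 8]) = 2
New gcd = gcd(g_others, new_val) = gcd(2, 38) = 2

Answer: 2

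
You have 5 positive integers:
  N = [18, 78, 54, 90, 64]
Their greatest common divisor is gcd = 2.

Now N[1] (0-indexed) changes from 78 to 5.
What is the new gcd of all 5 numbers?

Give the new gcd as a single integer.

Numbers: [18, 78, 54, 90, 64], gcd = 2
Change: index 1, 78 -> 5
gcd of the OTHER numbers (without index 1): gcd([18, 54, 90, 64]) = 2
New gcd = gcd(g_others, new_val) = gcd(2, 5) = 1

Answer: 1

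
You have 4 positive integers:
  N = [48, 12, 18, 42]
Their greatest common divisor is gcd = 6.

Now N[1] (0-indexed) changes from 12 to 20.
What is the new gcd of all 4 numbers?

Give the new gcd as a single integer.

Answer: 2

Derivation:
Numbers: [48, 12, 18, 42], gcd = 6
Change: index 1, 12 -> 20
gcd of the OTHER numbers (without index 1): gcd([48, 18, 42]) = 6
New gcd = gcd(g_others, new_val) = gcd(6, 20) = 2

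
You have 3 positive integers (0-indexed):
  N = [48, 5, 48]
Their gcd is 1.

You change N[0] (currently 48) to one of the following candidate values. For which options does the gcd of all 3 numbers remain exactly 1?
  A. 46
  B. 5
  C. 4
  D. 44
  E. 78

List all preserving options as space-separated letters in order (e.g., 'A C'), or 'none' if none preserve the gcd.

Old gcd = 1; gcd of others (without N[0]) = 1
New gcd for candidate v: gcd(1, v). Preserves old gcd iff gcd(1, v) = 1.
  Option A: v=46, gcd(1,46)=1 -> preserves
  Option B: v=5, gcd(1,5)=1 -> preserves
  Option C: v=4, gcd(1,4)=1 -> preserves
  Option D: v=44, gcd(1,44)=1 -> preserves
  Option E: v=78, gcd(1,78)=1 -> preserves

Answer: A B C D E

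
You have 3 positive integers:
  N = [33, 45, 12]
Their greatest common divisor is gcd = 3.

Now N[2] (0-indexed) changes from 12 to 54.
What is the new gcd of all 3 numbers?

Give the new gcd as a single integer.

Answer: 3

Derivation:
Numbers: [33, 45, 12], gcd = 3
Change: index 2, 12 -> 54
gcd of the OTHER numbers (without index 2): gcd([33, 45]) = 3
New gcd = gcd(g_others, new_val) = gcd(3, 54) = 3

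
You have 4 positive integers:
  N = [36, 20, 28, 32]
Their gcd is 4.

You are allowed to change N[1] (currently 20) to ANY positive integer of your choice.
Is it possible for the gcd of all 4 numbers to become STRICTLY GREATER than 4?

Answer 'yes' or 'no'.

Current gcd = 4
gcd of all OTHER numbers (without N[1]=20): gcd([36, 28, 32]) = 4
The new gcd after any change is gcd(4, new_value).
This can be at most 4.
Since 4 = old gcd 4, the gcd can only stay the same or decrease.

Answer: no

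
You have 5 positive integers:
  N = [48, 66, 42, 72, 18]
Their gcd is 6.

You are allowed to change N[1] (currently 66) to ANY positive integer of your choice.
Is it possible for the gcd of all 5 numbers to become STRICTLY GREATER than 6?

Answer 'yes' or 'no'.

Answer: no

Derivation:
Current gcd = 6
gcd of all OTHER numbers (without N[1]=66): gcd([48, 42, 72, 18]) = 6
The new gcd after any change is gcd(6, new_value).
This can be at most 6.
Since 6 = old gcd 6, the gcd can only stay the same or decrease.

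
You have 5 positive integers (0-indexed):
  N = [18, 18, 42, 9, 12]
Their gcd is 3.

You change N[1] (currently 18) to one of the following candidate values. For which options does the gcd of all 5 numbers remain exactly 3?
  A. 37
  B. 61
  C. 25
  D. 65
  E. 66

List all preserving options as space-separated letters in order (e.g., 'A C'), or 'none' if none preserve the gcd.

Answer: E

Derivation:
Old gcd = 3; gcd of others (without N[1]) = 3
New gcd for candidate v: gcd(3, v). Preserves old gcd iff gcd(3, v) = 3.
  Option A: v=37, gcd(3,37)=1 -> changes
  Option B: v=61, gcd(3,61)=1 -> changes
  Option C: v=25, gcd(3,25)=1 -> changes
  Option D: v=65, gcd(3,65)=1 -> changes
  Option E: v=66, gcd(3,66)=3 -> preserves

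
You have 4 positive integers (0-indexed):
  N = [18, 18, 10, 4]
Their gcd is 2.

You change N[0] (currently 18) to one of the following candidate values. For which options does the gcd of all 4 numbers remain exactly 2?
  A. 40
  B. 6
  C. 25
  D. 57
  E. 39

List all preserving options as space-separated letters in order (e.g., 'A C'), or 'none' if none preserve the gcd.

Old gcd = 2; gcd of others (without N[0]) = 2
New gcd for candidate v: gcd(2, v). Preserves old gcd iff gcd(2, v) = 2.
  Option A: v=40, gcd(2,40)=2 -> preserves
  Option B: v=6, gcd(2,6)=2 -> preserves
  Option C: v=25, gcd(2,25)=1 -> changes
  Option D: v=57, gcd(2,57)=1 -> changes
  Option E: v=39, gcd(2,39)=1 -> changes

Answer: A B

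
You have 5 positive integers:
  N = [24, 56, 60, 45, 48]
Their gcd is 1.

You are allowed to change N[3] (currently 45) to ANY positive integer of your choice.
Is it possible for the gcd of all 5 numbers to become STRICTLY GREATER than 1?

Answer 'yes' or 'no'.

Current gcd = 1
gcd of all OTHER numbers (without N[3]=45): gcd([24, 56, 60, 48]) = 4
The new gcd after any change is gcd(4, new_value).
This can be at most 4.
Since 4 > old gcd 1, the gcd CAN increase (e.g., set N[3] = 4).

Answer: yes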